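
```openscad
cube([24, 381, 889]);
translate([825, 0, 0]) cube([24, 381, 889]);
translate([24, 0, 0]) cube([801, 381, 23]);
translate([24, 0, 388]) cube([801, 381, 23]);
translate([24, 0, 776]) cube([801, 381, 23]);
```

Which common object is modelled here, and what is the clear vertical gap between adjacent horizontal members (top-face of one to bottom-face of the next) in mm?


A bookshelf. The clear shelf gap is 365 mm.

Two tall side panels with 3 horizontal boards between them — a bookshelf. The first two shelf undersides are at z = 0 and z = 388; with shelf thickness 23, the clear gap is 388 − 0 − 23 = 365 mm.


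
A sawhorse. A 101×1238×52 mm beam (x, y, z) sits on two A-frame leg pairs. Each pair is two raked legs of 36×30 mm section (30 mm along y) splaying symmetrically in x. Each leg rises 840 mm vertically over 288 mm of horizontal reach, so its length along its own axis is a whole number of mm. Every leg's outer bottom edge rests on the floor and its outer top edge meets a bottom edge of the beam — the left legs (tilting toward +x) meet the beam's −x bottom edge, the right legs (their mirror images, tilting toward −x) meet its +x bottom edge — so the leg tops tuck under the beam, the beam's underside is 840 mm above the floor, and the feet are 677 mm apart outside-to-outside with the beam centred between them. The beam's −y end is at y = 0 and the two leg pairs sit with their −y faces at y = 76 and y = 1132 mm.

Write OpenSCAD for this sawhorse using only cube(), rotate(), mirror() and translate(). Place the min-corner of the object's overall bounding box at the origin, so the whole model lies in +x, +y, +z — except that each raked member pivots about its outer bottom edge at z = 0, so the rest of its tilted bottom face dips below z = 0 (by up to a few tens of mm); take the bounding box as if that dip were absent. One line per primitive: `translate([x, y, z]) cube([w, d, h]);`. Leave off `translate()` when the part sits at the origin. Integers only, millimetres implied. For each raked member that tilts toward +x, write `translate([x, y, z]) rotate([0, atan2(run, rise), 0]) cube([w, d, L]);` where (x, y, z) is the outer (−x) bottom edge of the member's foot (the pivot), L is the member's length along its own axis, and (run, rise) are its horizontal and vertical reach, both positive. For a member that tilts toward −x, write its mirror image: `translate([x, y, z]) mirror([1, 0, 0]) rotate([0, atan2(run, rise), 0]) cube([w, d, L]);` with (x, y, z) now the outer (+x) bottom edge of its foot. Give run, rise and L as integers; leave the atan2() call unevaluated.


translate([288, 0, 840]) cube([101, 1238, 52]);
translate([0, 76, 0]) rotate([0, atan2(288, 840), 0]) cube([36, 30, 888]);
translate([677, 76, 0]) mirror([1, 0, 0]) rotate([0, atan2(288, 840), 0]) cube([36, 30, 888]);
translate([0, 1132, 0]) rotate([0, atan2(288, 840), 0]) cube([36, 30, 888]);
translate([677, 1132, 0]) mirror([1, 0, 0]) rotate([0, atan2(288, 840), 0]) cube([36, 30, 888]);


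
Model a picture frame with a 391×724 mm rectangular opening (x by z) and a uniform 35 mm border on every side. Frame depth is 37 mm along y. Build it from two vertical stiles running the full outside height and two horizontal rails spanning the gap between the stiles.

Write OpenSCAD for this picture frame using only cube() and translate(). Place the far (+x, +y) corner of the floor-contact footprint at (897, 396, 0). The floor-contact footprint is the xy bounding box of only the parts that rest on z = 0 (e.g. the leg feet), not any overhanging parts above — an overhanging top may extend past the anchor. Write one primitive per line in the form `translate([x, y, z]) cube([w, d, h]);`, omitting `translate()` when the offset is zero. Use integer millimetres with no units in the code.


translate([436, 359, 0]) cube([35, 37, 794]);
translate([862, 359, 0]) cube([35, 37, 794]);
translate([471, 359, 0]) cube([391, 37, 35]);
translate([471, 359, 759]) cube([391, 37, 35]);


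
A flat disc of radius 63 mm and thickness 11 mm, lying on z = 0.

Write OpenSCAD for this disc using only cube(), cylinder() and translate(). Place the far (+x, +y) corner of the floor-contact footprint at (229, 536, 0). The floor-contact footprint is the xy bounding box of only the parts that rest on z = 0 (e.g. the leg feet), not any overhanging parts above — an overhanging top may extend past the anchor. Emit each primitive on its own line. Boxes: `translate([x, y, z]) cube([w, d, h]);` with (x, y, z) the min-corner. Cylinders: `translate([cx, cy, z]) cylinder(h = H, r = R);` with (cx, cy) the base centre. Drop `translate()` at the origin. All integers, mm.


translate([166, 473, 0]) cylinder(h = 11, r = 63);


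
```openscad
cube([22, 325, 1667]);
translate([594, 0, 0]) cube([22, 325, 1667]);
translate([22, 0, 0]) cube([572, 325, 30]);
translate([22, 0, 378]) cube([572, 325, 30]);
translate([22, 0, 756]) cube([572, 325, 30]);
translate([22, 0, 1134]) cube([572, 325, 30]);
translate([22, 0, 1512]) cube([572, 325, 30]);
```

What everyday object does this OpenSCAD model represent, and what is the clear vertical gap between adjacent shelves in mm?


A bookshelf. The clear shelf gap is 348 mm.

Two tall side panels with 5 horizontal boards between them — a bookshelf. The first two shelf undersides are at z = 0 and z = 378; with shelf thickness 30, the clear gap is 378 − 0 − 30 = 348 mm.


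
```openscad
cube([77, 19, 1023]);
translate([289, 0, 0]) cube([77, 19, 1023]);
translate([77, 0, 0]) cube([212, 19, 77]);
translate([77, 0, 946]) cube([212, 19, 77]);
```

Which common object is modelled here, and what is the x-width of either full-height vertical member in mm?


A picture frame. The border width is 77 mm.

Four thin pieces enclosing a rectangular opening — a picture frame. The two full-height stiles are 1023 mm tall; the top rail sits at z = 946 and is 77 mm tall, so the border above the opening is 1023 − 946 = 77 mm, matching the stile x-width.


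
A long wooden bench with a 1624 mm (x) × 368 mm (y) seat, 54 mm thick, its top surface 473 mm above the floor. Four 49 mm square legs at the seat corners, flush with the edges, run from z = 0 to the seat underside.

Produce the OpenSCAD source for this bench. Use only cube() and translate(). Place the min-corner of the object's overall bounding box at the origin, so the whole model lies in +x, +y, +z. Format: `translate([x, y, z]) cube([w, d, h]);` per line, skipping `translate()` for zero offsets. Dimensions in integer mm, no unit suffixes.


translate([0, 0, 419]) cube([1624, 368, 54]);
cube([49, 49, 419]);
translate([0, 319, 0]) cube([49, 49, 419]);
translate([1575, 0, 0]) cube([49, 49, 419]);
translate([1575, 319, 0]) cube([49, 49, 419]);


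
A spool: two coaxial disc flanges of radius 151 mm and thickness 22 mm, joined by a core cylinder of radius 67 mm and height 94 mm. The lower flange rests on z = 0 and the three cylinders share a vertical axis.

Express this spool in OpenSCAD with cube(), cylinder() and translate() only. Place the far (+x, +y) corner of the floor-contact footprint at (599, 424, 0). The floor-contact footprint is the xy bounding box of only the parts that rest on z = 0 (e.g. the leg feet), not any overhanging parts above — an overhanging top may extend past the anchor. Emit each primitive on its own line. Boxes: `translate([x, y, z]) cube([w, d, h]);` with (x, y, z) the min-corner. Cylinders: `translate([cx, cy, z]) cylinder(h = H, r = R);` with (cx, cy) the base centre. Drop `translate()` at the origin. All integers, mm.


translate([448, 273, 0]) cylinder(h = 22, r = 151);
translate([448, 273, 22]) cylinder(h = 94, r = 67);
translate([448, 273, 116]) cylinder(h = 22, r = 151);


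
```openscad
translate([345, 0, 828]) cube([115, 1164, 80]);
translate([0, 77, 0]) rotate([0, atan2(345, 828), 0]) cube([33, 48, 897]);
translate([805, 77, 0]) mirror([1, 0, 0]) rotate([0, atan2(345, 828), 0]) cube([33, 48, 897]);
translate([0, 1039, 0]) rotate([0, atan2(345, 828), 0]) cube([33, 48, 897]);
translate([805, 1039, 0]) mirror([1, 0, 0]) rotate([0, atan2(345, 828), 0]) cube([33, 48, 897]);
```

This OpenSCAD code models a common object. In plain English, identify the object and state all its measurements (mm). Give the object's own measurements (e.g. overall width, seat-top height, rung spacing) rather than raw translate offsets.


A sawhorse. A 115×1164×80 mm beam (x, y, z) sits on two A-frame leg pairs. Each pair is two raked legs of 33×48 mm section (48 mm along y) splaying symmetrically in x. Each leg rises 828 mm vertically over 345 mm of horizontal reach and is 897 mm long along its own axis. Every leg's outer bottom edge rests on the floor and its outer top edge meets a bottom edge of the beam — the left legs (tilting toward +x) meet the beam's −x bottom edge, the right legs (their mirror images, tilting toward −x) meet its +x bottom edge — so the leg tops tuck under the beam, the beam's underside is 828 mm above the floor, and the feet are 805 mm apart outside-to-outside with the beam centred between them. The two leg pairs are set in 77 mm from either end of the beam.


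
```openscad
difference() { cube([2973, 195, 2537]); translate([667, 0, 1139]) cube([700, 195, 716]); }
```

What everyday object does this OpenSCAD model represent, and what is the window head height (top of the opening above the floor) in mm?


A wall with a window opening. The window head height is 1855 mm.

A wall with a rectangular opening subtracted — a window. Sill at z = 1139, opening 716 mm tall, so the head is at 1139 + 716 = 1855 mm.


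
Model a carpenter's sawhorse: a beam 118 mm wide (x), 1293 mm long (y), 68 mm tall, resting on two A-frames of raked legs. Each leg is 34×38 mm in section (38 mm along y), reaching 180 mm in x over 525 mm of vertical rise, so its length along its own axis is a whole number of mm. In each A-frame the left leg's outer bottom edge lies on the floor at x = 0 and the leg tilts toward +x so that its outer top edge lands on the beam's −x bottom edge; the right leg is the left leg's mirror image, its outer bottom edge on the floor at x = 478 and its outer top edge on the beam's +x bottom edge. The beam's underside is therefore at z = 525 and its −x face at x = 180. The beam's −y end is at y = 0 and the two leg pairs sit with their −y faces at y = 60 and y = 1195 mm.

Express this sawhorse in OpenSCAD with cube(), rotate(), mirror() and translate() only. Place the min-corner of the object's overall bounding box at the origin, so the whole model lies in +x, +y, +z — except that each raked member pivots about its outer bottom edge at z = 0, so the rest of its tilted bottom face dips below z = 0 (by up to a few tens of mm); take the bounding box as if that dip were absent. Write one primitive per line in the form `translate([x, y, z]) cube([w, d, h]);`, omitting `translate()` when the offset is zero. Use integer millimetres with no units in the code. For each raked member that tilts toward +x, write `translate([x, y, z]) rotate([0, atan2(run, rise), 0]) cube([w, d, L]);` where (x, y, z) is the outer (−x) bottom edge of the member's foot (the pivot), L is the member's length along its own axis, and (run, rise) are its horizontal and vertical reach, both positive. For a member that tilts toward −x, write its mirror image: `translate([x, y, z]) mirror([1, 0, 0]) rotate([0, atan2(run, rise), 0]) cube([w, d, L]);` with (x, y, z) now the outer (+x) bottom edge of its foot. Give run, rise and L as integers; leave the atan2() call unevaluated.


// leg length = √(180² + 525²) = 555
// right-leg outer foot x = 2·180 + 118 = 478
// beam min-corner = (180, 0, 525)
translate([180, 0, 525]) cube([118, 1293, 68]);
translate([0, 60, 0]) rotate([0, atan2(180, 525), 0]) cube([34, 38, 555]);
translate([478, 60, 0]) mirror([1, 0, 0]) rotate([0, atan2(180, 525), 0]) cube([34, 38, 555]);
translate([0, 1195, 0]) rotate([0, atan2(180, 525), 0]) cube([34, 38, 555]);
translate([478, 1195, 0]) mirror([1, 0, 0]) rotate([0, atan2(180, 525), 0]) cube([34, 38, 555]);


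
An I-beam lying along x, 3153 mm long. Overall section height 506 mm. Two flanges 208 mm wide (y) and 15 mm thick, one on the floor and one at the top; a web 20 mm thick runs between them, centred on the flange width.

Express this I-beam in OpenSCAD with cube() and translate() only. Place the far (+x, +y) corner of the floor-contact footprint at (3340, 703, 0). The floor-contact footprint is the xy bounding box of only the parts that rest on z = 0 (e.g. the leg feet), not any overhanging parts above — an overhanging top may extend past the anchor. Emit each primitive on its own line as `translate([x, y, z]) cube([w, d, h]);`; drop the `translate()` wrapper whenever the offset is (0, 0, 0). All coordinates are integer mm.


translate([187, 495, 0]) cube([3153, 208, 15]);
translate([187, 589, 15]) cube([3153, 20, 476]);
translate([187, 495, 491]) cube([3153, 208, 15]);


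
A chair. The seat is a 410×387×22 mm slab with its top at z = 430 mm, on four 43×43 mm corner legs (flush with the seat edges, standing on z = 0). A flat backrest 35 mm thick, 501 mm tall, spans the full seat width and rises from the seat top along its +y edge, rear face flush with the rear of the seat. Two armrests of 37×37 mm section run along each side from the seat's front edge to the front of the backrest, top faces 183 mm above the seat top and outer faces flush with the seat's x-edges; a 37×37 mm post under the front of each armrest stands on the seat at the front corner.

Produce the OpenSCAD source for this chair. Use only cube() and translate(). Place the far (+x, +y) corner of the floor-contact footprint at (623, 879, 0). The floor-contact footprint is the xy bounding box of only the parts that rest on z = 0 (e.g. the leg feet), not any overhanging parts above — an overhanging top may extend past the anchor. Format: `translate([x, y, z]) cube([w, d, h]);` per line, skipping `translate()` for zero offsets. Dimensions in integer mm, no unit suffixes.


translate([213, 492, 408]) cube([410, 387, 22]);
translate([213, 492, 0]) cube([43, 43, 408]);
translate([580, 492, 0]) cube([43, 43, 408]);
translate([213, 836, 0]) cube([43, 43, 408]);
translate([580, 836, 0]) cube([43, 43, 408]);
translate([213, 844, 430]) cube([410, 35, 501]);
translate([213, 492, 576]) cube([37, 352, 37]);
translate([586, 492, 576]) cube([37, 352, 37]);
translate([213, 492, 430]) cube([37, 37, 146]);
translate([586, 492, 430]) cube([37, 37, 146]);


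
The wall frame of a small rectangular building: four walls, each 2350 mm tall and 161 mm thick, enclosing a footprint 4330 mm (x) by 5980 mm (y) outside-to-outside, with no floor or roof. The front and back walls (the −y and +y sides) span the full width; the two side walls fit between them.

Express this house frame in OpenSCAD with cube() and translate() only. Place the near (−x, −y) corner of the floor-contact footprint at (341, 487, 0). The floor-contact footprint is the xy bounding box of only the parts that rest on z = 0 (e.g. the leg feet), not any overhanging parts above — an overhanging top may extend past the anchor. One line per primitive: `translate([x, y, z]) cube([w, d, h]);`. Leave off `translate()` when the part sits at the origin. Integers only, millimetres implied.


translate([341, 487, 0]) cube([4330, 161, 2350]);
translate([341, 6306, 0]) cube([4330, 161, 2350]);
translate([341, 648, 0]) cube([161, 5658, 2350]);
translate([4510, 648, 0]) cube([161, 5658, 2350]);


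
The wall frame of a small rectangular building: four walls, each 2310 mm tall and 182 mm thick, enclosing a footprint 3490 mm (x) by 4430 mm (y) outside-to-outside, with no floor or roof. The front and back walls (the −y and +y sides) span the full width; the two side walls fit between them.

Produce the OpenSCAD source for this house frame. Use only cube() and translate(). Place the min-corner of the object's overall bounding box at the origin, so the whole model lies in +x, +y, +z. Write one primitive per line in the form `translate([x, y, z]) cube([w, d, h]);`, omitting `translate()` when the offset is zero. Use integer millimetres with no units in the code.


cube([3490, 182, 2310]);
translate([0, 4248, 0]) cube([3490, 182, 2310]);
translate([0, 182, 0]) cube([182, 4066, 2310]);
translate([3308, 182, 0]) cube([182, 4066, 2310]);


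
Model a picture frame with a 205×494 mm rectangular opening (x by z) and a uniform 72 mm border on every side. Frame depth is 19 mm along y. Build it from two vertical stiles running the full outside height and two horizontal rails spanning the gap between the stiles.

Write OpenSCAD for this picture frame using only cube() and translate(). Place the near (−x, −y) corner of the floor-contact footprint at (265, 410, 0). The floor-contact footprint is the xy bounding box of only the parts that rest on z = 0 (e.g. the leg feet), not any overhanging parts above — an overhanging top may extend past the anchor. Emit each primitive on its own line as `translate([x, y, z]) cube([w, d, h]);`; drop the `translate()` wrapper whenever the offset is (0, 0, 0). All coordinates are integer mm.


translate([265, 410, 0]) cube([72, 19, 638]);
translate([542, 410, 0]) cube([72, 19, 638]);
translate([337, 410, 0]) cube([205, 19, 72]);
translate([337, 410, 566]) cube([205, 19, 72]);


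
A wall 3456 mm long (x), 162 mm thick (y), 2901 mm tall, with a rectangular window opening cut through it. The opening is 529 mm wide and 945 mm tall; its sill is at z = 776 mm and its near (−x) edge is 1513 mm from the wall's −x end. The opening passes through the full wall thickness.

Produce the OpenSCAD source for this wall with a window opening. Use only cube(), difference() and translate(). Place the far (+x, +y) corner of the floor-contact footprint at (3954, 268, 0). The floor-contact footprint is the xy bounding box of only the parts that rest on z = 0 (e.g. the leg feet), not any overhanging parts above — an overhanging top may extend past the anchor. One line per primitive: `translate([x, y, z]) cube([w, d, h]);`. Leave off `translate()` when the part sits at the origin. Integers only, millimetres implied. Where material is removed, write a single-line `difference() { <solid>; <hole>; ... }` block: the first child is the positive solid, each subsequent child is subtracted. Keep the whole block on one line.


difference() { translate([498, 106, 0]) cube([3456, 162, 2901]); translate([2011, 106, 776]) cube([529, 162, 945]); }


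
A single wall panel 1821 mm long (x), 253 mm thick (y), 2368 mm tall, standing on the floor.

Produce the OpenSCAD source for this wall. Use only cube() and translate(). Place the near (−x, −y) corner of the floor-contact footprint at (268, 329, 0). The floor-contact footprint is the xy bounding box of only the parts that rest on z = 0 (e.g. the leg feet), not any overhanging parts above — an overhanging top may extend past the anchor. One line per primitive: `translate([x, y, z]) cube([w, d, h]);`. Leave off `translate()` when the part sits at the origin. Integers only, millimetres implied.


translate([268, 329, 0]) cube([1821, 253, 2368]);


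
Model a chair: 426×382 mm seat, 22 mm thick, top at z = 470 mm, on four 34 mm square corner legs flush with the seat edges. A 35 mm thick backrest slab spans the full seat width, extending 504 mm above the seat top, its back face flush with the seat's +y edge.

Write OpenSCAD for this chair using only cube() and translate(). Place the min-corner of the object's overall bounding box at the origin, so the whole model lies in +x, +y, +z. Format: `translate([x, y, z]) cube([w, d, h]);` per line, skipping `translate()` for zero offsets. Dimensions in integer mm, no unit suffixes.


translate([0, 0, 448]) cube([426, 382, 22]);
cube([34, 34, 448]);
translate([392, 0, 0]) cube([34, 34, 448]);
translate([0, 348, 0]) cube([34, 34, 448]);
translate([392, 348, 0]) cube([34, 34, 448]);
translate([0, 347, 470]) cube([426, 35, 504]);


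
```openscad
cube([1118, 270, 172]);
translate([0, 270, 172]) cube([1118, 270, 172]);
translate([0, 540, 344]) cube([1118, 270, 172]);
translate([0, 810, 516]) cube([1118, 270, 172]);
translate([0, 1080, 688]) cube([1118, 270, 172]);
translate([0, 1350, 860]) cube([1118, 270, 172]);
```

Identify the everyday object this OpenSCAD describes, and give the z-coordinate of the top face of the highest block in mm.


A staircase. The total rise is 1032 mm.

6 identical blocks, each offset up and back from the previous — a staircase. Each step is 172 mm tall and there are 6 of them, so the total rise is 6 × 172 = 1032 mm.


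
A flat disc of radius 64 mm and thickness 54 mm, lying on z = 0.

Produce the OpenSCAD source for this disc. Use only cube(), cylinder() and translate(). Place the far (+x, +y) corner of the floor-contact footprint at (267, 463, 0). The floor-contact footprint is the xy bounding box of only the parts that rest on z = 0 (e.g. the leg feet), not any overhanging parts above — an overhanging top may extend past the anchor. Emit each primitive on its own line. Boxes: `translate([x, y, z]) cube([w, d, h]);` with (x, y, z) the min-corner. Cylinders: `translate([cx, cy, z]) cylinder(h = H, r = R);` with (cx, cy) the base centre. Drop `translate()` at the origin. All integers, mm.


translate([203, 399, 0]) cylinder(h = 54, r = 64);


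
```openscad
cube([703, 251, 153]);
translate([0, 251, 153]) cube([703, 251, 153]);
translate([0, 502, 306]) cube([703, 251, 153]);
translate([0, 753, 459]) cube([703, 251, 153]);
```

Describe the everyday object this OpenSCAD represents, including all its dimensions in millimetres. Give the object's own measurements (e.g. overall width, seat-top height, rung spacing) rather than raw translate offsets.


A straight staircase of 4 solid steps. Each step is 703 mm wide (x), 251 mm deep (y, the going) and 153 mm tall (the rise). The first step rests on the floor; each subsequent step sits one going further in +y and one rise higher in +z, directly behind and above the previous step with no overlap.


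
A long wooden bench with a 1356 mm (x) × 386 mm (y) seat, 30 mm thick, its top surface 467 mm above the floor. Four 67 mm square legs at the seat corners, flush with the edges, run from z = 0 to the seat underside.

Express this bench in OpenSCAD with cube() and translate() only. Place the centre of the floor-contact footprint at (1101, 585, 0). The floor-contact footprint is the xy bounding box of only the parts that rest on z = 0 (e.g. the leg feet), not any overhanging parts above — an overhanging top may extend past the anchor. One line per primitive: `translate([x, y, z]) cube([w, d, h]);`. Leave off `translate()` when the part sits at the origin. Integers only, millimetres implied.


translate([423, 392, 437]) cube([1356, 386, 30]);
translate([423, 392, 0]) cube([67, 67, 437]);
translate([423, 711, 0]) cube([67, 67, 437]);
translate([1712, 392, 0]) cube([67, 67, 437]);
translate([1712, 711, 0]) cube([67, 67, 437]);


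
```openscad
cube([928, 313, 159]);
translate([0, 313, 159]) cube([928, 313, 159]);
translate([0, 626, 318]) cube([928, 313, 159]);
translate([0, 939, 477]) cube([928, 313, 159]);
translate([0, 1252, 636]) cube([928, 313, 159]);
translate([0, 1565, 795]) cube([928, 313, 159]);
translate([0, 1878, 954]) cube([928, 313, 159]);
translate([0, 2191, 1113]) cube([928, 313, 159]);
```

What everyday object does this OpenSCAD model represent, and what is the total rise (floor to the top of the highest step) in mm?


A staircase. The total rise is 1272 mm.

8 identical blocks, each offset up and back from the previous — a staircase. Each step is 159 mm tall and there are 8 of them, so the total rise is 8 × 159 = 1272 mm.


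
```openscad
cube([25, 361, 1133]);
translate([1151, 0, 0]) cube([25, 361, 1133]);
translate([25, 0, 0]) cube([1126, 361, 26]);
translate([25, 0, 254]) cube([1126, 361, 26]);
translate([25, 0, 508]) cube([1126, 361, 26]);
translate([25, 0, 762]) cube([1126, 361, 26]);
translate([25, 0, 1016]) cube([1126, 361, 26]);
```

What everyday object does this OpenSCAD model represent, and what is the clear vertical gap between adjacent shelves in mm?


A bookshelf. The clear shelf gap is 228 mm.

Two tall side panels with 5 horizontal boards between them — a bookshelf. The first two shelf undersides are at z = 0 and z = 254; with shelf thickness 26, the clear gap is 254 − 0 − 26 = 228 mm.


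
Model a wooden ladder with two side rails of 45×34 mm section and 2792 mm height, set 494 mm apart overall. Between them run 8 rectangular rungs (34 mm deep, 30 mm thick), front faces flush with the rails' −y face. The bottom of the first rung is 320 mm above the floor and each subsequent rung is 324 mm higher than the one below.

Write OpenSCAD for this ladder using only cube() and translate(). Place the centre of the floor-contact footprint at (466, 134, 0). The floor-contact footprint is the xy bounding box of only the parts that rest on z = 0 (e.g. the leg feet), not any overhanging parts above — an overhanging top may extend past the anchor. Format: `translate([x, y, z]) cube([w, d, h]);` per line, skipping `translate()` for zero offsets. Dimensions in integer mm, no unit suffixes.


translate([219, 117, 0]) cube([45, 34, 2792]);
translate([668, 117, 0]) cube([45, 34, 2792]);
translate([264, 117, 320]) cube([404, 34, 30]);
translate([264, 117, 644]) cube([404, 34, 30]);
translate([264, 117, 968]) cube([404, 34, 30]);
translate([264, 117, 1292]) cube([404, 34, 30]);
translate([264, 117, 1616]) cube([404, 34, 30]);
translate([264, 117, 1940]) cube([404, 34, 30]);
translate([264, 117, 2264]) cube([404, 34, 30]);
translate([264, 117, 2588]) cube([404, 34, 30]);


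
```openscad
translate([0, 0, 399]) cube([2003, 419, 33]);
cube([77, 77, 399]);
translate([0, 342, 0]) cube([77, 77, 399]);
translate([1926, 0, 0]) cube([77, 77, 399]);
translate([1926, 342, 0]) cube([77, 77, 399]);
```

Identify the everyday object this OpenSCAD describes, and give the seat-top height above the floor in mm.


A bench. The seat-top height is 432 mm.

A long slab on four corner posts — a bench. The slab sits at z = 399 with thickness 33, so the top is 399 + 33 = 432 mm.


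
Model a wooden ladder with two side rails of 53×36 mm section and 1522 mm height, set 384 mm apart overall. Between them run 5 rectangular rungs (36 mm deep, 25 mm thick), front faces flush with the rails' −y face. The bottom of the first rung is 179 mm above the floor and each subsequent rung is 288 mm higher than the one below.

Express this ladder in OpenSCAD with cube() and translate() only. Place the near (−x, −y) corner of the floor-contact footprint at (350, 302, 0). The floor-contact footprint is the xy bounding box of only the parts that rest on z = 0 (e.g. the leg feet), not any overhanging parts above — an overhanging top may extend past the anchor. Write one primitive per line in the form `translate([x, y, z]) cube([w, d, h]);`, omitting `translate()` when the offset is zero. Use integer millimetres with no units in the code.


// rung span = 384 - 2*53 = 278
// rung[k] z = 179 + k*288
translate([350, 302, 0]) cube([53, 36, 1522]);
translate([681, 302, 0]) cube([53, 36, 1522]);
translate([403, 302, 179]) cube([278, 36, 25]);
translate([403, 302, 467]) cube([278, 36, 25]);
translate([403, 302, 755]) cube([278, 36, 25]);
translate([403, 302, 1043]) cube([278, 36, 25]);
translate([403, 302, 1331]) cube([278, 36, 25]);


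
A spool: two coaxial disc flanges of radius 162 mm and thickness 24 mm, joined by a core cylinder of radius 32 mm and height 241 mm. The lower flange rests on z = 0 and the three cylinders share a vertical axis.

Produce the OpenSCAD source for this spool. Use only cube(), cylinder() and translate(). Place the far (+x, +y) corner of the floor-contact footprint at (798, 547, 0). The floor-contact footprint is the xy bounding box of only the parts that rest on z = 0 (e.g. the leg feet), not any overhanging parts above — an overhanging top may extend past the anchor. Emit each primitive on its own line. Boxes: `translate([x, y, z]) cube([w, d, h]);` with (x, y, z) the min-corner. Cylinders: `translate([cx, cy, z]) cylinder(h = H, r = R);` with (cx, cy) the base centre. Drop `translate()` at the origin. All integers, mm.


translate([636, 385, 0]) cylinder(h = 24, r = 162);
translate([636, 385, 24]) cylinder(h = 241, r = 32);
translate([636, 385, 265]) cylinder(h = 24, r = 162);


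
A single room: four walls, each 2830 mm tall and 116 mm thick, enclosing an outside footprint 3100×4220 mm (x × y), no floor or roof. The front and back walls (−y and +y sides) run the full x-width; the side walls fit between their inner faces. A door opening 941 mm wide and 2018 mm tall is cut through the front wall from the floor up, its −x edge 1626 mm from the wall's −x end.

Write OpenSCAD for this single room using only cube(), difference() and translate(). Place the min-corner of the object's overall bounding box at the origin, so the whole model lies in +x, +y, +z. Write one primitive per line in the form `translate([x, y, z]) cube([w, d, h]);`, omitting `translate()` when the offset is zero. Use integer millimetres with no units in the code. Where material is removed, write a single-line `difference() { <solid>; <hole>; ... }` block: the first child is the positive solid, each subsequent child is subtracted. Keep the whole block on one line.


difference() { cube([3100, 116, 2830]); translate([1626, 0, 0]) cube([941, 116, 2018]); }
translate([0, 4104, 0]) cube([3100, 116, 2830]);
translate([0, 116, 0]) cube([116, 3988, 2830]);
translate([2984, 116, 0]) cube([116, 3988, 2830]);


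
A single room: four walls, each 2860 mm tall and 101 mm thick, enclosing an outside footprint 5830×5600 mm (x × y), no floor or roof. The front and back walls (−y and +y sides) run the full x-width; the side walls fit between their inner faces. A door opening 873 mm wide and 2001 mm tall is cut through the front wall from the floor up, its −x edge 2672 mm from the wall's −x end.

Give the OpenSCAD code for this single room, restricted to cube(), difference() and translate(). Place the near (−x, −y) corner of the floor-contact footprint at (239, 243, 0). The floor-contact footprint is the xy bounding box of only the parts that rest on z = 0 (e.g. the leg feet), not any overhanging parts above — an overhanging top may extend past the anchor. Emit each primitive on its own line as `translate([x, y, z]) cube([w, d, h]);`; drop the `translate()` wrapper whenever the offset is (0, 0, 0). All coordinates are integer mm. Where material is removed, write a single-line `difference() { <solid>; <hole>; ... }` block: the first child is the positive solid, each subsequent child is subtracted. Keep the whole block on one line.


difference() { translate([239, 243, 0]) cube([5830, 101, 2860]); translate([2911, 243, 0]) cube([873, 101, 2001]); }
translate([239, 5742, 0]) cube([5830, 101, 2860]);
translate([239, 344, 0]) cube([101, 5398, 2860]);
translate([5968, 344, 0]) cube([101, 5398, 2860]);


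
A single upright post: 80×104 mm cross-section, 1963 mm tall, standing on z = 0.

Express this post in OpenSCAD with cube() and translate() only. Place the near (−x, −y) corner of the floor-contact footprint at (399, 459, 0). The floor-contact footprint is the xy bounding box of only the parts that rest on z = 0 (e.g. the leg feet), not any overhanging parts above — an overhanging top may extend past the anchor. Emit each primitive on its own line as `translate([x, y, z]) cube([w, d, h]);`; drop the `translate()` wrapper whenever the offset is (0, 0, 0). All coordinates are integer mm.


translate([399, 459, 0]) cube([80, 104, 1963]);


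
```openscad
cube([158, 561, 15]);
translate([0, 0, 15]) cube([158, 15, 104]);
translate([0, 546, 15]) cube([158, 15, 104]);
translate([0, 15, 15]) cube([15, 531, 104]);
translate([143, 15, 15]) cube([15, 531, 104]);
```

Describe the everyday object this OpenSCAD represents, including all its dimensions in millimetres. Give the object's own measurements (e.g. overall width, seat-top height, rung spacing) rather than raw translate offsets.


An open-topped rectangular box: outside dimensions 158×561×119 mm, with a uniform wall and base thickness of 15 mm. The base is a full 158×561 slab on the floor; four walls sit on top of the base. The front and back walls (the −y and +y sides) span the full width; the two side walls fit between them.


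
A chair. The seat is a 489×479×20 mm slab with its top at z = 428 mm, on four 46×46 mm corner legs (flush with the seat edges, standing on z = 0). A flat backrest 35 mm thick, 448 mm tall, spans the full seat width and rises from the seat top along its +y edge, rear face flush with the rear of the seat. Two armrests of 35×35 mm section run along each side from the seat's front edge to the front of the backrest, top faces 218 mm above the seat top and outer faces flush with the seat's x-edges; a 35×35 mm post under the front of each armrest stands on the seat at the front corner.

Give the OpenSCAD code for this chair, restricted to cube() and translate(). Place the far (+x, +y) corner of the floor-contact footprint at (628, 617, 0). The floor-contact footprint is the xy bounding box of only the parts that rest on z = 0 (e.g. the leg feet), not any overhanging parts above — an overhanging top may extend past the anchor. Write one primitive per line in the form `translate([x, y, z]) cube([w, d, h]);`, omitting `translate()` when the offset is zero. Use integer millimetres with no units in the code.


translate([139, 138, 408]) cube([489, 479, 20]);
translate([139, 138, 0]) cube([46, 46, 408]);
translate([582, 138, 0]) cube([46, 46, 408]);
translate([139, 571, 0]) cube([46, 46, 408]);
translate([582, 571, 0]) cube([46, 46, 408]);
translate([139, 582, 428]) cube([489, 35, 448]);
translate([139, 138, 611]) cube([35, 444, 35]);
translate([593, 138, 611]) cube([35, 444, 35]);
translate([139, 138, 428]) cube([35, 35, 183]);
translate([593, 138, 428]) cube([35, 35, 183]);


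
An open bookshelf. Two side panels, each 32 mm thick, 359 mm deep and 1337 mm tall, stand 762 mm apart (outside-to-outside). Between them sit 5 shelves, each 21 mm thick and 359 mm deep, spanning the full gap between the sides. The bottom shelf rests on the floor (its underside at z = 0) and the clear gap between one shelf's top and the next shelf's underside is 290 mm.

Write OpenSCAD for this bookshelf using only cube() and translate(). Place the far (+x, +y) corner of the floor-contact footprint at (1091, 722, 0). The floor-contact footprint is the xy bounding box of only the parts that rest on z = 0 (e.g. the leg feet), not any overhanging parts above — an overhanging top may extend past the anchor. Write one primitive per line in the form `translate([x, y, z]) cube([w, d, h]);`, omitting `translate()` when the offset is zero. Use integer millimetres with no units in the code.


translate([329, 363, 0]) cube([32, 359, 1337]);
translate([1059, 363, 0]) cube([32, 359, 1337]);
translate([361, 363, 0]) cube([698, 359, 21]);
translate([361, 363, 311]) cube([698, 359, 21]);
translate([361, 363, 622]) cube([698, 359, 21]);
translate([361, 363, 933]) cube([698, 359, 21]);
translate([361, 363, 1244]) cube([698, 359, 21]);


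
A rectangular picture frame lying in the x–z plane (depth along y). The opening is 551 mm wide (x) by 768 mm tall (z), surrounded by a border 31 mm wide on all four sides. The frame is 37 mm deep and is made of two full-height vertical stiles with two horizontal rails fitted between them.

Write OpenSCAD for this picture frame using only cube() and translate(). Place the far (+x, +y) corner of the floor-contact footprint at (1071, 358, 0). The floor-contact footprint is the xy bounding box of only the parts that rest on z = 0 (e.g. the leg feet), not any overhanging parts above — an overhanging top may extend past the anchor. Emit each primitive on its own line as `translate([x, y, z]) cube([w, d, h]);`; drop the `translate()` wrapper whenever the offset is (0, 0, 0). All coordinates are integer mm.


translate([458, 321, 0]) cube([31, 37, 830]);
translate([1040, 321, 0]) cube([31, 37, 830]);
translate([489, 321, 0]) cube([551, 37, 31]);
translate([489, 321, 799]) cube([551, 37, 31]);


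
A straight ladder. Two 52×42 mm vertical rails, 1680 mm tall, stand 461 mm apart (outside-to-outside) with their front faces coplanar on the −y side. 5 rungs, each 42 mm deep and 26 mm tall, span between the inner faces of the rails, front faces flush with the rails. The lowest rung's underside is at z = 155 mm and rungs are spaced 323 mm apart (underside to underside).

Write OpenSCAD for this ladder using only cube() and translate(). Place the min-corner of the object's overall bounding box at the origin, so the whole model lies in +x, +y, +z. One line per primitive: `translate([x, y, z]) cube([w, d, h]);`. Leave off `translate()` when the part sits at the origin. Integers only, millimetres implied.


cube([52, 42, 1680]);
translate([409, 0, 0]) cube([52, 42, 1680]);
translate([52, 0, 155]) cube([357, 42, 26]);
translate([52, 0, 478]) cube([357, 42, 26]);
translate([52, 0, 801]) cube([357, 42, 26]);
translate([52, 0, 1124]) cube([357, 42, 26]);
translate([52, 0, 1447]) cube([357, 42, 26]);


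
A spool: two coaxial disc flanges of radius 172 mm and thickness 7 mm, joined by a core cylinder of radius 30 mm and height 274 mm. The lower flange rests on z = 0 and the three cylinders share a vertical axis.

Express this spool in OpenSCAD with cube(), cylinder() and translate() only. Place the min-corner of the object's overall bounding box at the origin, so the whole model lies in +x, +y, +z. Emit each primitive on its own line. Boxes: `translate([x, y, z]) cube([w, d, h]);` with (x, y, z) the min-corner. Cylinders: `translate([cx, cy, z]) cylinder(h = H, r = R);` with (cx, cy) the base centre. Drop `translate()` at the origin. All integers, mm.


translate([172, 172, 0]) cylinder(h = 7, r = 172);
translate([172, 172, 7]) cylinder(h = 274, r = 30);
translate([172, 172, 281]) cylinder(h = 7, r = 172);


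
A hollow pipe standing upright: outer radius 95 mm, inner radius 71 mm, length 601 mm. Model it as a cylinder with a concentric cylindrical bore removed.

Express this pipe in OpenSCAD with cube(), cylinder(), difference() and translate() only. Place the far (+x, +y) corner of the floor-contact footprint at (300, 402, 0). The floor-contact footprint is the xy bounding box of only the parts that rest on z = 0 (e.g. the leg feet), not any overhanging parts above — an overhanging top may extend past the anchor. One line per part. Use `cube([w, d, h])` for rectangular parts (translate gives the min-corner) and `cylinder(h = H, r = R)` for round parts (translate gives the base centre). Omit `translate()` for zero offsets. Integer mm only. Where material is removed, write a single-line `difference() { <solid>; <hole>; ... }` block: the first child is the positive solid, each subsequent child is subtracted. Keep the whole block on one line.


difference() { translate([205, 307, 0]) cylinder(h = 601, r = 95); translate([205, 307, 0]) cylinder(h = 601, r = 71); }


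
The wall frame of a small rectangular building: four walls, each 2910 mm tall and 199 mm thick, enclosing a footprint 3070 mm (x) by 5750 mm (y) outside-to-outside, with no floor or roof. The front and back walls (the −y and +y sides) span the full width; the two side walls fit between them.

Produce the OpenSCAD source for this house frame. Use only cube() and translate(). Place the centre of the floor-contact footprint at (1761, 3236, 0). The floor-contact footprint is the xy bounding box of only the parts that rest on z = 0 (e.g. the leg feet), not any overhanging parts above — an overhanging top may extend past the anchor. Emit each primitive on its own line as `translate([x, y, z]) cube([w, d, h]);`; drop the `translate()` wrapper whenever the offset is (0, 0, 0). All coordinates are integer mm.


translate([226, 361, 0]) cube([3070, 199, 2910]);
translate([226, 5912, 0]) cube([3070, 199, 2910]);
translate([226, 560, 0]) cube([199, 5352, 2910]);
translate([3097, 560, 0]) cube([199, 5352, 2910]);
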